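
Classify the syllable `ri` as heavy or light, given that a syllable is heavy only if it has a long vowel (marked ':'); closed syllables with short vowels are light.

`ri`: short vowel, open (no coda). Short vowel → light.

light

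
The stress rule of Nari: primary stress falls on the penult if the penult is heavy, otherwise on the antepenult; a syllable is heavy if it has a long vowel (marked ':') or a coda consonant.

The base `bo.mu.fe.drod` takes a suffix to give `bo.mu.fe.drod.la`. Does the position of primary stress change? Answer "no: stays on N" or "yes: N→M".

Base `bo.mu.fe.drod` (4 syllables):
  Weights: 2 mu L, 3 fe L, 4 drod H.
  The penult (syllable 3, fe) is light, so stress falls on the antepenult (syllable 2, mu).
  → primary stress on syllable 2.
Suffixed `bo.mu.fe.drod.la` (5 syllables):
  Weights: 3 fe L, 4 drod H, 5 la L.
  The penult (syllable 4, drod) is heavy, so it takes stress.
  → primary stress on syllable 4.

yes: 2→4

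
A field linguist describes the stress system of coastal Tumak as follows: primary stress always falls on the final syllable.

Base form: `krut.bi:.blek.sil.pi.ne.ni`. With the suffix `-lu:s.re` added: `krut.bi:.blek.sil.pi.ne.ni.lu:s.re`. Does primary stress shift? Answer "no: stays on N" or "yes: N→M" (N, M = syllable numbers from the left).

Base `krut.bi:.blek.sil.pi.ne.ni` (7 syllables):
  The word has 7 syllables; the final syllable is syllable 7 (ni).
  → primary stress on syllable 7.
Suffixed `krut.bi:.blek.sil.pi.ne.ni.lu:s.re` (9 syllables):
  The word has 9 syllables; the final syllable is syllable 9 (re).
  → primary stress on syllable 9.

yes: 7→9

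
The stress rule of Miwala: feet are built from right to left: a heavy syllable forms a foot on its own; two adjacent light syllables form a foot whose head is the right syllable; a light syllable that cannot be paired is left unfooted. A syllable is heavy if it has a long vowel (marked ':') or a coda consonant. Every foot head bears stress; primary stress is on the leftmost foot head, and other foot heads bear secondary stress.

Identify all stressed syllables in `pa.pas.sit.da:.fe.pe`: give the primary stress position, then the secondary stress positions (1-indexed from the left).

Weights: 1 pa L, 2 pas H, 3 sit H, 4 da: H, 5 fe L, 6 pe L.
Parse right to left (heavy = foot alone; LL = one foot; stranded L unfooted): pa (ˈpas) (ˈsit) (ˈda:) (fe.ˈpe).
Foot heads: 2, 3, 4, 6.
Primary stress on the leftmost head = syllable 2.
Secondary stress on 3, 4, 6: pa.ˈpas.ˌsit.ˌda:.fe.ˌpe.

primary 2, secondary 3, 4, 6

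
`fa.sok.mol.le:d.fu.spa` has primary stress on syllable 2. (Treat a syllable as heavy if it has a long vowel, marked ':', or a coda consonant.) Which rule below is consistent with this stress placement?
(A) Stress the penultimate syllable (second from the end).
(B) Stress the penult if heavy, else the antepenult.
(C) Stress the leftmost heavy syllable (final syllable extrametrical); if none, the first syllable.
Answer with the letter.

Rule A → syllable 5 (observed: 2).
Rule B → syllable 4 (observed: 2).
Rule C → syllable 2 ✓.

C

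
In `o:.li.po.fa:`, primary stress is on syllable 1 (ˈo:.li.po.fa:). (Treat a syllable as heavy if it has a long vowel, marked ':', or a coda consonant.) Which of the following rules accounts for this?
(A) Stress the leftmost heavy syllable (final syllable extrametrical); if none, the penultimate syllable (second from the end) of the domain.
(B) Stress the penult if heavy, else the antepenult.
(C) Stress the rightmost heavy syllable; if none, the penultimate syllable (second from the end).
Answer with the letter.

A

Rule A → syllable 1 ✓.
Rule B → syllable 2 (observed: 1).
Rule C → syllable 4 (observed: 1).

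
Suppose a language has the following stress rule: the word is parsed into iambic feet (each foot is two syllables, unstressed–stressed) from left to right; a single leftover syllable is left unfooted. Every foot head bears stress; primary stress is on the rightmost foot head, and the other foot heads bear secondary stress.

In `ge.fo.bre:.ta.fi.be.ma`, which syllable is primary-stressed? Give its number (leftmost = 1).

Parse left to right into iambic (σˈσ) feet: (ge.ˈfo) (bre:.ˈta) (fi.ˈbe) ma. Syllable 7 is left unfooted.
Foot heads (stressed positions): 2, 4, 6.
End Rule Rightmost: primary stress on the rightmost head = syllable 6.
Primary stress: syllable 6 → ge.fo.bre:.ta.fi.ˈbe.ma.

6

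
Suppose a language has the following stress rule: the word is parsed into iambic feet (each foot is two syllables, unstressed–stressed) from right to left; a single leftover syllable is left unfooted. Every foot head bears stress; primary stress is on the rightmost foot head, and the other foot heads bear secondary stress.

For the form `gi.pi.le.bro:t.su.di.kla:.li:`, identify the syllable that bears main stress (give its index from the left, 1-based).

Parse right to left into iambic (σˈσ) feet: (gi.ˈpi) (le.ˈbro:t) (su.ˈdi) (kla:.ˈli:).
Foot heads (stressed positions): 2, 4, 6, 8.
End Rule Rightmost: primary stress on the rightmost head = syllable 8.
Primary stress: syllable 8 → gi.pi.le.bro:t.su.di.kla:.ˈli:.

8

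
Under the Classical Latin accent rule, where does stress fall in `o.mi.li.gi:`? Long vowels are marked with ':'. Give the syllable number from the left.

2

Classical Latin: stress the penult if heavy (long vowel or closed), else the antepenult.
Weights: 2 mi L, 3 li L, 4 gi: H.
The penult (syllable 3, li) is light, so stress falls on the antepenult (syllable 2, mi).
Stress on syllable 2: o.ˈmi.li.gi:.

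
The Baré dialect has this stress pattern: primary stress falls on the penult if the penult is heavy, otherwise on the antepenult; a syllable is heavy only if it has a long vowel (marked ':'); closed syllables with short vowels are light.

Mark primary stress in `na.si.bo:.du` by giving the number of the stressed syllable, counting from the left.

3

Weights: 2 si L, 3 bo: H, 4 du L.
The penult (syllable 3, bo:) is heavy, so it takes stress.
Primary stress: syllable 3 → na.si.ˈbo:.du.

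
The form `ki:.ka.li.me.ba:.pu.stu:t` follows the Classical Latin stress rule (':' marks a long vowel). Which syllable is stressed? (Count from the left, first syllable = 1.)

5

Classical Latin: stress the penult if heavy (long vowel or closed), else the antepenult.
Weights: 5 ba: H, 6 pu L, 7 stu:t H.
The penult (syllable 6, pu) is light, so stress falls on the antepenult (syllable 5, ba:).
Stress on syllable 5: ki:.ka.li.me.ˈba:.pu.stu:t.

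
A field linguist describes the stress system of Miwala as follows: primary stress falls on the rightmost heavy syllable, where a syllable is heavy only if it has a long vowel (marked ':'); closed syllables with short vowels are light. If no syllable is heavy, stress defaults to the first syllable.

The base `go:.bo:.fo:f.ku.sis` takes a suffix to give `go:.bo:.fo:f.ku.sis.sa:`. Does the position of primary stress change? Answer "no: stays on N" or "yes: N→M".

Base `go:.bo:.fo:f.ku.sis` (5 syllables):
  Weights: 1 go: H, 2 bo: H, 3 fo:f H, 4 ku L, 5 sis L.
  Heavy syllables in the domain: 1, 2, 3. The rightmost is syllable 3 (fo:f).
  → primary stress on syllable 3.
Suffixed `go:.bo:.fo:f.ku.sis.sa:` (6 syllables):
  Weights: 1 go: H, 2 bo: H, 3 fo:f H, 4 ku L, 5 sis L, 6 sa: H.
  Heavy syllables in the domain: 1, 2, 3, 6. The rightmost is syllable 6 (sa:).
  → primary stress on syllable 6.

yes: 3→6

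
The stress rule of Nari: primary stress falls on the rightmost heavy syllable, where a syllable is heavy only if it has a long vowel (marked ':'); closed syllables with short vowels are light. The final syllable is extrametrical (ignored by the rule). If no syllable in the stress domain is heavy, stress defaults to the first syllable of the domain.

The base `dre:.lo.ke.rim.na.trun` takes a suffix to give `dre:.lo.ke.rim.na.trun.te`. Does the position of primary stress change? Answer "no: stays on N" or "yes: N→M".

no: stays on 1

Base `dre:.lo.ke.rim.na.trun` (6 syllables):
  The final syllable (6, trun) is extrametrical; the stress domain is syllables 1–5.
  Weights: 1 dre: H, 2 lo L, 3 ke L, 4 rim L, 5 na L.
  Heavy syllables in the domain: 1. The rightmost is syllable 1 (dre:).
  → primary stress on syllable 1.
Suffixed `dre:.lo.ke.rim.na.trun.te` (7 syllables):
  The final syllable (7, te) is extrametrical; the stress domain is syllables 1–6.
  Weights: 1 dre: H, 2 lo L, 3 ke L, 4 rim L, 5 na L, 6 trun L.
  Heavy syllables in the domain: 1. The rightmost is syllable 1 (dre:).
  → primary stress on syllable 1.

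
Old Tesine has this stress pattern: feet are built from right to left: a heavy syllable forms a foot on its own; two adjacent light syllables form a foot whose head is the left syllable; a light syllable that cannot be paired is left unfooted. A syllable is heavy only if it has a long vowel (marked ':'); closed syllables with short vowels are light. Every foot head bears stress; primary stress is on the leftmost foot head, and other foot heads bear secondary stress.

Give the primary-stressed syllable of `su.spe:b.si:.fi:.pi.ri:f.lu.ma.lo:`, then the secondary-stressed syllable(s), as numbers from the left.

primary 2, secondary 3, 4, 6, 7, 9

Weights: 1 su L, 2 spe:b H, 3 si: H, 4 fi: H, 5 pi L, 6 ri:f H, 7 lu L, 8 ma L, 9 lo: H.
Parse right to left (heavy = foot alone; LL = one foot; stranded L unfooted): su (ˈspe:b) (ˈsi:) (ˈfi:) pi (ˈri:f) (ˈlu.ma) (ˈlo:).
Foot heads: 2, 3, 4, 6, 7, 9.
Primary stress on the leftmost head = syllable 2.
Secondary stress on 3, 4, 6, 7, 9: su.ˈspe:b.ˌsi:.ˌfi:.pi.ˌri:f.ˌlu.ma.ˌlo:.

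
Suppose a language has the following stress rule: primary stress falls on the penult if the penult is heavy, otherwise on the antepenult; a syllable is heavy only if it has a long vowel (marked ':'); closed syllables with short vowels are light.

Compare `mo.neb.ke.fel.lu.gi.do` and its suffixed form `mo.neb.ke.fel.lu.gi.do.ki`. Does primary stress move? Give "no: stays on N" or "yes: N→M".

yes: 5→6

Base `mo.neb.ke.fel.lu.gi.do` (7 syllables):
  Weights: 5 lu L, 6 gi L, 7 do L.
  The penult (syllable 6, gi) is light, so stress falls on the antepenult (syllable 5, lu).
  → primary stress on syllable 5.
Suffixed `mo.neb.ke.fel.lu.gi.do.ki` (8 syllables):
  Weights: 6 gi L, 7 do L, 8 ki L.
  The penult (syllable 7, do) is light, so stress falls on the antepenult (syllable 6, gi).
  → primary stress on syllable 6.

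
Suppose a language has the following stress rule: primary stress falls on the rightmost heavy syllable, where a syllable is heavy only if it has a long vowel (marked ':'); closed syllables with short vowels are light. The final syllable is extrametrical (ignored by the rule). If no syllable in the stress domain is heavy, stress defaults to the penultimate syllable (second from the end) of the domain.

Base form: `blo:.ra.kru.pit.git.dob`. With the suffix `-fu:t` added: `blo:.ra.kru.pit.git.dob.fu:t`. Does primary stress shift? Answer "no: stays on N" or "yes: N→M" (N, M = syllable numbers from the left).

Base `blo:.ra.kru.pit.git.dob` (6 syllables):
  The final syllable (6, dob) is extrametrical; the stress domain is syllables 1–5.
  Weights: 1 blo: H, 2 ra L, 3 kru L, 4 pit L, 5 git L.
  Heavy syllables in the domain: 1. The rightmost is syllable 1 (blo:).
  → primary stress on syllable 1.
Suffixed `blo:.ra.kru.pit.git.dob.fu:t` (7 syllables):
  The final syllable (7, fu:t) is extrametrical; the stress domain is syllables 1–6.
  Weights: 1 blo: H, 2 ra L, 3 kru L, 4 pit L, 5 git L, 6 dob L.
  Heavy syllables in the domain: 1. The rightmost is syllable 1 (blo:).
  → primary stress on syllable 1.

no: stays on 1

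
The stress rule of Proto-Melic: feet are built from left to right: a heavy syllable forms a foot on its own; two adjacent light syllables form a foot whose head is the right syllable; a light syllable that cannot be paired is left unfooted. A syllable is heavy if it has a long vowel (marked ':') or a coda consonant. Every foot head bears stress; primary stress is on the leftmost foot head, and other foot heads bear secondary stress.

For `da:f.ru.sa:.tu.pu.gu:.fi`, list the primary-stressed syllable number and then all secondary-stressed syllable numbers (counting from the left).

Weights: 1 da:f H, 2 ru L, 3 sa: H, 4 tu L, 5 pu L, 6 gu: H, 7 fi L.
Parse left to right (heavy = foot alone; LL = one foot; stranded L unfooted): (ˈda:f) ru (ˈsa:) (tu.ˈpu) (ˈgu:) fi.
Foot heads: 1, 3, 5, 6.
Primary stress on the leftmost head = syllable 1.
Secondary stress on 3, 5, 6: ˈda:f.ru.ˌsa:.tu.ˌpu.ˌgu:.fi.

primary 1, secondary 3, 5, 6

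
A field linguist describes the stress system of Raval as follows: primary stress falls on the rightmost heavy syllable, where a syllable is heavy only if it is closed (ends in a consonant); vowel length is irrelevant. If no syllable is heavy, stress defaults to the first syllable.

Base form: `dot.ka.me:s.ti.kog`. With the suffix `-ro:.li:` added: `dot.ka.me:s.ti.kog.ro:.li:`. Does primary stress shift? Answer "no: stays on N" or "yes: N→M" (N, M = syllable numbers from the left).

Base `dot.ka.me:s.ti.kog` (5 syllables):
  Weights: 1 dot H, 2 ka L, 3 me:s H, 4 ti L, 5 kog H.
  Heavy syllables in the domain: 1, 3, 5. The rightmost is syllable 5 (kog).
  → primary stress on syllable 5.
Suffixed `dot.ka.me:s.ti.kog.ro:.li:` (7 syllables):
  Weights: 1 dot H, 2 ka L, 3 me:s H, 4 ti L, 5 kog H, 6 ro: L, 7 li: L.
  Heavy syllables in the domain: 1, 3, 5. The rightmost is syllable 5 (kog).
  → primary stress on syllable 5.

no: stays on 5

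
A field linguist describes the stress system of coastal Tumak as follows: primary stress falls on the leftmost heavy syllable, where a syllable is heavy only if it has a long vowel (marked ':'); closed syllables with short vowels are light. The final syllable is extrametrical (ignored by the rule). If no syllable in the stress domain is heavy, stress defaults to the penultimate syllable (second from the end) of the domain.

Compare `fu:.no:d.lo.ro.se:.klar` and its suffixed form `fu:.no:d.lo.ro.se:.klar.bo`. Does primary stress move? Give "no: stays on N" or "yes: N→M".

Base `fu:.no:d.lo.ro.se:.klar` (6 syllables):
  The final syllable (6, klar) is extrametrical; the stress domain is syllables 1–5.
  Weights: 1 fu: H, 2 no:d H, 3 lo L, 4 ro L, 5 se: H.
  Heavy syllables in the domain: 1, 2, 5. The leftmost is syllable 1 (fu:).
  → primary stress on syllable 1.
Suffixed `fu:.no:d.lo.ro.se:.klar.bo` (7 syllables):
  The final syllable (7, bo) is extrametrical; the stress domain is syllables 1–6.
  Weights: 1 fu: H, 2 no:d H, 3 lo L, 4 ro L, 5 se: H, 6 klar L.
  Heavy syllables in the domain: 1, 2, 5. The leftmost is syllable 1 (fu:).
  → primary stress on syllable 1.

no: stays on 1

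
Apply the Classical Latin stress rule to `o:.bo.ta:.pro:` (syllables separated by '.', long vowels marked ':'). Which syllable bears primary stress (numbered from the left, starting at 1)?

Classical Latin: stress the penult if heavy (long vowel or closed), else the antepenult.
Weights: 2 bo L, 3 ta: H, 4 pro: H.
The penult (syllable 3, ta:) is heavy, so it takes stress.
Stress on syllable 3: o:.bo.ˈta:.pro:.

3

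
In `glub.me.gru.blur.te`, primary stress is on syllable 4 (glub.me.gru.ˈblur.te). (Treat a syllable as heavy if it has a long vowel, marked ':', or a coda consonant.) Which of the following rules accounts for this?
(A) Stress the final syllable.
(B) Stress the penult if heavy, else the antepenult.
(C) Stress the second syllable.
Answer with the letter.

Rule A → syllable 5 (observed: 4).
Rule B → syllable 4 ✓.
Rule C → syllable 2 (observed: 4).

B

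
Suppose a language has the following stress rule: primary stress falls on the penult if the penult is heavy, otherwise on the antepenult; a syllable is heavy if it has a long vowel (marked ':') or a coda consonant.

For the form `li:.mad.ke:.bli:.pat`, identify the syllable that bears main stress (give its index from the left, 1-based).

4

Weights: 3 ke: H, 4 bli: H, 5 pat H.
The penult (syllable 4, bli:) is heavy, so it takes stress.
Primary stress: syllable 4 → li:.mad.ke:.ˈbli:.pat.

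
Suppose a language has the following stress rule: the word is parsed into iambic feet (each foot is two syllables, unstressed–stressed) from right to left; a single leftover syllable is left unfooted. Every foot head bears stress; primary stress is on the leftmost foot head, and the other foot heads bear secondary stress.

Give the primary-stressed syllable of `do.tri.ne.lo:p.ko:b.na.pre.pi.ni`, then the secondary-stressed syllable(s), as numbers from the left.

primary 3, secondary 5, 7, 9

Parse right to left into iambic (σˈσ) feet: do (tri.ˈne) (lo:p.ˈko:b) (na.ˈpre) (pi.ˈni). Syllable 1 is left unfooted.
Foot heads (stressed positions): 3, 5, 7, 9.
End Rule Leftmost: primary stress on the leftmost head = syllable 3.
Secondary stress on 5, 7, 9: do.tri.ˈne.lo:p.ˌko:b.na.ˌpre.pi.ˌni.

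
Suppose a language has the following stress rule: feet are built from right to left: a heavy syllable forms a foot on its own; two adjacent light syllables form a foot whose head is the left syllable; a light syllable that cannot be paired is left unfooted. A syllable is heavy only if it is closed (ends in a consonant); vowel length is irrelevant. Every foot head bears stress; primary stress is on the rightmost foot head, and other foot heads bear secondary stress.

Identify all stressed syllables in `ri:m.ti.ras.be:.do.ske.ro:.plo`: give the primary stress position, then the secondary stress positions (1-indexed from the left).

primary 7, secondary 1, 3, 5

Weights: 1 ri:m H, 2 ti L, 3 ras H, 4 be: L, 5 do L, 6 ske L, 7 ro: L, 8 plo L.
Parse right to left (heavy = foot alone; LL = one foot; stranded L unfooted): (ˈri:m) ti (ˈras) be: (ˈdo.ske) (ˈro:.plo).
Foot heads: 1, 3, 5, 7.
Primary stress on the rightmost head = syllable 7.
Secondary stress on 1, 3, 5: ˌri:m.ti.ˌras.be:.ˌdo.ske.ˈro:.plo.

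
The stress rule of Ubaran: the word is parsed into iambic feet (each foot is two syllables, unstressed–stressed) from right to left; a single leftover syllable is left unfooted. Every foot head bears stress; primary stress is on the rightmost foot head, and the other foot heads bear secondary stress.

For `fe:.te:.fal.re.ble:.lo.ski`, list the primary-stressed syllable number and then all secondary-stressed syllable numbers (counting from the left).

Parse right to left into iambic (σˈσ) feet: fe: (te:.ˈfal) (re.ˈble:) (lo.ˈski). Syllable 1 is left unfooted.
Foot heads (stressed positions): 3, 5, 7.
End Rule Rightmost: primary stress on the rightmost head = syllable 7.
Secondary stress on 3, 5: fe:.te:.ˌfal.re.ˌble:.lo.ˈski.

primary 7, secondary 3, 5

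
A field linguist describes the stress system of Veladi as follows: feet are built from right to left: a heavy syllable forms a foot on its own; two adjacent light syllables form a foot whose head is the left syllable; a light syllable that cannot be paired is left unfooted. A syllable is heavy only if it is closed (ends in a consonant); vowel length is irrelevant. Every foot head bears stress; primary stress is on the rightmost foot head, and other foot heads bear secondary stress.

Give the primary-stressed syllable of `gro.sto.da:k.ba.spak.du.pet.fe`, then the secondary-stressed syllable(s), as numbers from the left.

primary 7, secondary 1, 3, 5

Weights: 1 gro L, 2 sto L, 3 da:k H, 4 ba L, 5 spak H, 6 du L, 7 pet H, 8 fe L.
Parse right to left (heavy = foot alone; LL = one foot; stranded L unfooted): (ˈgro.sto) (ˈda:k) ba (ˈspak) du (ˈpet) fe.
Foot heads: 1, 3, 5, 7.
Primary stress on the rightmost head = syllable 7.
Secondary stress on 1, 3, 5: ˌgro.sto.ˌda:k.ba.ˌspak.du.ˈpet.fe.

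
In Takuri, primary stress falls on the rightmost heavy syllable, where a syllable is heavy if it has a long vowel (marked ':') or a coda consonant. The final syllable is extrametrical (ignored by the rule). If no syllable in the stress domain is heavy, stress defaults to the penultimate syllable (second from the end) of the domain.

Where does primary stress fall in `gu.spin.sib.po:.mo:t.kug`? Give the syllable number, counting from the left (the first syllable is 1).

5

The final syllable (6, kug) is extrametrical; the stress domain is syllables 1–5.
Weights: 1 gu L, 2 spin H, 3 sib H, 4 po: H, 5 mo:t H.
Heavy syllables in the domain: 2, 3, 4, 5. The rightmost is syllable 5 (mo:t).
Primary stress: syllable 5 → gu.spin.sib.po:.ˈmo:t.kug.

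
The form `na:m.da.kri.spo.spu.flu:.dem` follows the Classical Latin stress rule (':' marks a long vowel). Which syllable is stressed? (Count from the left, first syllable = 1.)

Classical Latin: stress the penult if heavy (long vowel or closed), else the antepenult.
Weights: 5 spu L, 6 flu: H, 7 dem H.
The penult (syllable 6, flu:) is heavy, so it takes stress.
Stress on syllable 6: na:m.da.kri.spo.spu.ˈflu:.dem.

6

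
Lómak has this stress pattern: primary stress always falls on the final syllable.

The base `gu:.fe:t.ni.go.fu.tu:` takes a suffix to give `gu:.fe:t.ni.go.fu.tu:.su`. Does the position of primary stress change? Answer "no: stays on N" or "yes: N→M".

Base `gu:.fe:t.ni.go.fu.tu:` (6 syllables):
  The word has 6 syllables; the final syllable is syllable 6 (tu:).
  → primary stress on syllable 6.
Suffixed `gu:.fe:t.ni.go.fu.tu:.su` (7 syllables):
  The word has 7 syllables; the final syllable is syllable 7 (su).
  → primary stress on syllable 7.

yes: 6→7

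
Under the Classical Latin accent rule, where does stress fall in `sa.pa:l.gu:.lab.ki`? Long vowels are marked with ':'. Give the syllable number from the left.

4

Classical Latin: stress the penult if heavy (long vowel or closed), else the antepenult.
Weights: 3 gu: H, 4 lab H, 5 ki L.
The penult (syllable 4, lab) is heavy, so it takes stress.
Stress on syllable 4: sa.pa:l.gu:.ˈlab.ki.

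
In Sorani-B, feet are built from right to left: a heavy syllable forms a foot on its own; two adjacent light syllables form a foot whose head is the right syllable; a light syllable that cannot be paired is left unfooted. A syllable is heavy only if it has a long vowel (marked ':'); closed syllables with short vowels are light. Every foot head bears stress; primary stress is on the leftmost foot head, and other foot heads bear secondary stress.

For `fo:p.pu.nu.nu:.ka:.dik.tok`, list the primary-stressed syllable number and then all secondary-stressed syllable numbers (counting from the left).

primary 1, secondary 3, 4, 5, 7

Weights: 1 fo:p H, 2 pu L, 3 nu L, 4 nu: H, 5 ka: H, 6 dik L, 7 tok L.
Parse right to left (heavy = foot alone; LL = one foot; stranded L unfooted): (ˈfo:p) (pu.ˈnu) (ˈnu:) (ˈka:) (dik.ˈtok).
Foot heads: 1, 3, 4, 5, 7.
Primary stress on the leftmost head = syllable 1.
Secondary stress on 3, 4, 5, 7: ˈfo:p.pu.ˌnu.ˌnu:.ˌka:.dik.ˌtok.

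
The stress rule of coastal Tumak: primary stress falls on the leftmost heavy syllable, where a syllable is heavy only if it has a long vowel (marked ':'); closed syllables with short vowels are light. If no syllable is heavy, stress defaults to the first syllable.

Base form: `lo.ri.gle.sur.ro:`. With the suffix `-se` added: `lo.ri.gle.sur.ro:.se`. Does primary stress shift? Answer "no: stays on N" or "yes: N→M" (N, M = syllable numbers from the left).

no: stays on 5

Base `lo.ri.gle.sur.ro:` (5 syllables):
  Weights: 1 lo L, 2 ri L, 3 gle L, 4 sur L, 5 ro: H.
  Heavy syllables in the domain: 5. The leftmost is syllable 5 (ro:).
  → primary stress on syllable 5.
Suffixed `lo.ri.gle.sur.ro:.se` (6 syllables):
  Weights: 1 lo L, 2 ri L, 3 gle L, 4 sur L, 5 ro: H, 6 se L.
  Heavy syllables in the domain: 5. The leftmost is syllable 5 (ro:).
  → primary stress on syllable 5.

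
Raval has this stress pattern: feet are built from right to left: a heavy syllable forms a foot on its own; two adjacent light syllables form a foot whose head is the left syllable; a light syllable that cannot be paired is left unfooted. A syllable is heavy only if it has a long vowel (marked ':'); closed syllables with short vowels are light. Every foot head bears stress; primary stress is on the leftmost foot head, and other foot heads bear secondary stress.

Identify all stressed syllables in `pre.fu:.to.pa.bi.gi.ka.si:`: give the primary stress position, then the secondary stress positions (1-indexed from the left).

primary 2, secondary 4, 6, 8

Weights: 1 pre L, 2 fu: H, 3 to L, 4 pa L, 5 bi L, 6 gi L, 7 ka L, 8 si: H.
Parse right to left (heavy = foot alone; LL = one foot; stranded L unfooted): pre (ˈfu:) to (ˈpa.bi) (ˈgi.ka) (ˈsi:).
Foot heads: 2, 4, 6, 8.
Primary stress on the leftmost head = syllable 2.
Secondary stress on 4, 6, 8: pre.ˈfu:.to.ˌpa.bi.ˌgi.ka.ˌsi:.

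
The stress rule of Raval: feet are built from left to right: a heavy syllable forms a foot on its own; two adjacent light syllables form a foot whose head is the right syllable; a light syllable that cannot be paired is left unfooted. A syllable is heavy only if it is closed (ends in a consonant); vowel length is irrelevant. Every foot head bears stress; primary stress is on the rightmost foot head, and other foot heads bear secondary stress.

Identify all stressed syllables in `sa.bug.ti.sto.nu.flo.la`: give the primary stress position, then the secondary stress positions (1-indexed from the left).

Weights: 1 sa L, 2 bug H, 3 ti L, 4 sto L, 5 nu L, 6 flo L, 7 la L.
Parse left to right (heavy = foot alone; LL = one foot; stranded L unfooted): sa (ˈbug) (ti.ˈsto) (nu.ˈflo) la.
Foot heads: 2, 4, 6.
Primary stress on the rightmost head = syllable 6.
Secondary stress on 2, 4: sa.ˌbug.ti.ˌsto.nu.ˈflo.la.

primary 6, secondary 2, 4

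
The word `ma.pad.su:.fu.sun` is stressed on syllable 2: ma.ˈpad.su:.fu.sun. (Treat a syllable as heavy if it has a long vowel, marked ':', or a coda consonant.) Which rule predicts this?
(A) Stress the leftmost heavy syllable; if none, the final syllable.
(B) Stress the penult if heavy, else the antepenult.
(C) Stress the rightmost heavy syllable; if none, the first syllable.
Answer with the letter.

A

Rule A → syllable 2 ✓.
Rule B → syllable 3 (observed: 2).
Rule C → syllable 5 (observed: 2).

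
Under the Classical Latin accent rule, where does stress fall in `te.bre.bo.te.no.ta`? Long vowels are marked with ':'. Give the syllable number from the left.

4

Classical Latin: stress the penult if heavy (long vowel or closed), else the antepenult.
Weights: 4 te L, 5 no L, 6 ta L.
The penult (syllable 5, no) is light, so stress falls on the antepenult (syllable 4, te).
Stress on syllable 4: te.bre.bo.ˈte.no.ta.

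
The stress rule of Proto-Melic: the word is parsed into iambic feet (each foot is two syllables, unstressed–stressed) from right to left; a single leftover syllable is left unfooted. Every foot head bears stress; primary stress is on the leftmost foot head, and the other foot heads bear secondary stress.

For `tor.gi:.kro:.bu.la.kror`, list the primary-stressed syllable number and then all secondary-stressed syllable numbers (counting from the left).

primary 2, secondary 4, 6

Parse right to left into iambic (σˈσ) feet: (tor.ˈgi:) (kro:.ˈbu) (la.ˈkror).
Foot heads (stressed positions): 2, 4, 6.
End Rule Leftmost: primary stress on the leftmost head = syllable 2.
Secondary stress on 4, 6: tor.ˈgi:.kro:.ˌbu.la.ˌkror.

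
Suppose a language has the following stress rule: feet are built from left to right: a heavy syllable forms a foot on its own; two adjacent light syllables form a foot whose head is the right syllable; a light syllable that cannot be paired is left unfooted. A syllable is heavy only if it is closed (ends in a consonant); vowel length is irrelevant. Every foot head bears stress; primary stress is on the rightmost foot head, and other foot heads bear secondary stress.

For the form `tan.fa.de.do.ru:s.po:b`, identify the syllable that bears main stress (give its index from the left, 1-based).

6

Weights: 1 tan H, 2 fa L, 3 de L, 4 do L, 5 ru:s H, 6 po:b H.
Parse left to right (heavy = foot alone; LL = one foot; stranded L unfooted): (ˈtan) (fa.ˈde) do (ˈru:s) (ˈpo:b).
Foot heads: 1, 3, 5, 6.
Primary stress on the rightmost head = syllable 6.
Primary stress: syllable 6 → tan.fa.de.do.ru:s.ˈpo:b.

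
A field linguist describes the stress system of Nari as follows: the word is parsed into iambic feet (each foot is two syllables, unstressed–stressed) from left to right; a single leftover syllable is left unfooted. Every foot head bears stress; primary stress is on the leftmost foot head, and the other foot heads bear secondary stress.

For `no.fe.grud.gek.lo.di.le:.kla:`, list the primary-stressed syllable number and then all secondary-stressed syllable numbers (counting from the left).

Parse left to right into iambic (σˈσ) feet: (no.ˈfe) (grud.ˈgek) (lo.ˈdi) (le:.ˈkla:).
Foot heads (stressed positions): 2, 4, 6, 8.
End Rule Leftmost: primary stress on the leftmost head = syllable 2.
Secondary stress on 4, 6, 8: no.ˈfe.grud.ˌgek.lo.ˌdi.le:.ˌkla:.

primary 2, secondary 4, 6, 8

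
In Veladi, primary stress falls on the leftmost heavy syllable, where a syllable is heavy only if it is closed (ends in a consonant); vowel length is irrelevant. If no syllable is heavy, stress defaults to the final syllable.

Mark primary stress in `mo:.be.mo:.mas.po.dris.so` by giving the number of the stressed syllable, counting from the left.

4

Weights: 1 mo: L, 2 be L, 3 mo: L, 4 mas H, 5 po L, 6 dris H, 7 so L.
Heavy syllables in the domain: 4, 6. The leftmost is syllable 4 (mas).
Primary stress: syllable 4 → mo:.be.mo:.ˈmas.po.dris.so.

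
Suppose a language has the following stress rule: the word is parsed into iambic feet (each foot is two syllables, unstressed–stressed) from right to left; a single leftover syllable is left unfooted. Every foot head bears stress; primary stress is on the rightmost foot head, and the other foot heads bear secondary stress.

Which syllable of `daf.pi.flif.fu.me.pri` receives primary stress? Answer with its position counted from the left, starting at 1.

Parse right to left into iambic (σˈσ) feet: (daf.ˈpi) (flif.ˈfu) (me.ˈpri).
Foot heads (stressed positions): 2, 4, 6.
End Rule Rightmost: primary stress on the rightmost head = syllable 6.
Primary stress: syllable 6 → daf.pi.flif.fu.me.ˈpri.

6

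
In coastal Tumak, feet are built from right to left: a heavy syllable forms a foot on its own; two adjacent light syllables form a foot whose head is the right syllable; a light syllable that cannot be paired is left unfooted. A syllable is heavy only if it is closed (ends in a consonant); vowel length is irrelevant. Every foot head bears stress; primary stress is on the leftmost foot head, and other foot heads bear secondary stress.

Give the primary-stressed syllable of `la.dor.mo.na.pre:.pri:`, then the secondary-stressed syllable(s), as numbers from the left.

primary 2, secondary 4, 6

Weights: 1 la L, 2 dor H, 3 mo L, 4 na L, 5 pre: L, 6 pri: L.
Parse right to left (heavy = foot alone; LL = one foot; stranded L unfooted): la (ˈdor) (mo.ˈna) (pre:.ˈpri:).
Foot heads: 2, 4, 6.
Primary stress on the leftmost head = syllable 2.
Secondary stress on 4, 6: la.ˈdor.mo.ˌna.pre:.ˌpri:.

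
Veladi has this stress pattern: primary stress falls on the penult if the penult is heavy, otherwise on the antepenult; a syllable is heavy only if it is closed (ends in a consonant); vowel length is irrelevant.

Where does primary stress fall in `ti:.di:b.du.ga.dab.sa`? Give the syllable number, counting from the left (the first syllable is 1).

5

Weights: 4 ga L, 5 dab H, 6 sa L.
The penult (syllable 5, dab) is heavy, so it takes stress.
Primary stress: syllable 5 → ti:.di:b.du.ga.ˈdab.sa.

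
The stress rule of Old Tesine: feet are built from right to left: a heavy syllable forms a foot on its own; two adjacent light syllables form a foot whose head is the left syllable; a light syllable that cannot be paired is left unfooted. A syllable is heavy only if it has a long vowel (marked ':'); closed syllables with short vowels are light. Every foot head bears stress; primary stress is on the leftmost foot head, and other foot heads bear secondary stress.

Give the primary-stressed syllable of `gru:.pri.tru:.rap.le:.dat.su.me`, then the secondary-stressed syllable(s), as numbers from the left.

Weights: 1 gru: H, 2 pri L, 3 tru: H, 4 rap L, 5 le: H, 6 dat L, 7 su L, 8 me L.
Parse right to left (heavy = foot alone; LL = one foot; stranded L unfooted): (ˈgru:) pri (ˈtru:) rap (ˈle:) dat (ˈsu.me).
Foot heads: 1, 3, 5, 7.
Primary stress on the leftmost head = syllable 1.
Secondary stress on 3, 5, 7: ˈgru:.pri.ˌtru:.rap.ˌle:.dat.ˌsu.me.

primary 1, secondary 3, 5, 7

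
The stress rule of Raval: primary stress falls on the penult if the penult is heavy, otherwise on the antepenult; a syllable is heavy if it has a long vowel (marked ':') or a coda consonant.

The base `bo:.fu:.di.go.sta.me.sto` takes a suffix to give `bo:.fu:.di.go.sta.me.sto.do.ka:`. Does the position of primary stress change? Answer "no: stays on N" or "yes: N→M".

Base `bo:.fu:.di.go.sta.me.sto` (7 syllables):
  Weights: 5 sta L, 6 me L, 7 sto L.
  The penult (syllable 6, me) is light, so stress falls on the antepenult (syllable 5, sta).
  → primary stress on syllable 5.
Suffixed `bo:.fu:.di.go.sta.me.sto.do.ka:` (9 syllables):
  Weights: 7 sto L, 8 do L, 9 ka: H.
  The penult (syllable 8, do) is light, so stress falls on the antepenult (syllable 7, sto).
  → primary stress on syllable 7.

yes: 5→7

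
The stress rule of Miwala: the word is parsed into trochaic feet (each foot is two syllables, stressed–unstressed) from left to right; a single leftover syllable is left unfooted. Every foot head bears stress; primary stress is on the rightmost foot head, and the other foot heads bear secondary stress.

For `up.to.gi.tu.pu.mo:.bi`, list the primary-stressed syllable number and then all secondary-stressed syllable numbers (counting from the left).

Parse left to right into trochaic (ˈσσ) feet: (ˈup.to) (ˈgi.tu) (ˈpu.mo:) bi. Syllable 7 is left unfooted.
Foot heads (stressed positions): 1, 3, 5.
End Rule Rightmost: primary stress on the rightmost head = syllable 5.
Secondary stress on 1, 3: ˌup.to.ˌgi.tu.ˈpu.mo:.bi.

primary 5, secondary 1, 3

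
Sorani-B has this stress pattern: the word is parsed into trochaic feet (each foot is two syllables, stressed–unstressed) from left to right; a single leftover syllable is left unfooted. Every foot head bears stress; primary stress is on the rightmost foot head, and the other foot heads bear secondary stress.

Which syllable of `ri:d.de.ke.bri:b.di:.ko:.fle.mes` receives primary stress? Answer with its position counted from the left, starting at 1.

7

Parse left to right into trochaic (ˈσσ) feet: (ˈri:d.de) (ˈke.bri:b) (ˈdi:.ko:) (ˈfle.mes).
Foot heads (stressed positions): 1, 3, 5, 7.
End Rule Rightmost: primary stress on the rightmost head = syllable 7.
Primary stress: syllable 7 → ri:d.de.ke.bri:b.di:.ko:.ˈfle.mes.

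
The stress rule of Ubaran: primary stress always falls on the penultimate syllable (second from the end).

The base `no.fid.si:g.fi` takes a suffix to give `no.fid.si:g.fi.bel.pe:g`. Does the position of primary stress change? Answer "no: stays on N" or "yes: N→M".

Base `no.fid.si:g.fi` (4 syllables):
  The word has 4 syllables; the penultimate syllable (second from the end) is syllable 3 (si:g).
  → primary stress on syllable 3.
Suffixed `no.fid.si:g.fi.bel.pe:g` (6 syllables):
  The word has 6 syllables; the penultimate syllable (second from the end) is syllable 5 (bel).
  → primary stress on syllable 5.

yes: 3→5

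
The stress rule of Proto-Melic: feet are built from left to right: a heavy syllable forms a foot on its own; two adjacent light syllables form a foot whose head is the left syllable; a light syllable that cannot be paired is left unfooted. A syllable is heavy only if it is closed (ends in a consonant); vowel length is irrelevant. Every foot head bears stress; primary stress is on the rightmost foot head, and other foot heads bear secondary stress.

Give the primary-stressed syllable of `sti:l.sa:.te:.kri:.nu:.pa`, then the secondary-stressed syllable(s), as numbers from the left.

primary 4, secondary 1, 2

Weights: 1 sti:l H, 2 sa: L, 3 te: L, 4 kri: L, 5 nu: L, 6 pa L.
Parse left to right (heavy = foot alone; LL = one foot; stranded L unfooted): (ˈsti:l) (ˈsa:.te:) (ˈkri:.nu:) pa.
Foot heads: 1, 2, 4.
Primary stress on the rightmost head = syllable 4.
Secondary stress on 1, 2: ˌsti:l.ˌsa:.te:.ˈkri:.nu:.pa.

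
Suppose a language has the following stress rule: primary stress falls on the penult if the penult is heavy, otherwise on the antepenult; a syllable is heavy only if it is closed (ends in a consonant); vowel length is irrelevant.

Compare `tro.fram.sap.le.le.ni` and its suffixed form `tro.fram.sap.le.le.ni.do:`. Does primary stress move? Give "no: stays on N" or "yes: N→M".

Base `tro.fram.sap.le.le.ni` (6 syllables):
  Weights: 4 le L, 5 le L, 6 ni L.
  The penult (syllable 5, le) is light, so stress falls on the antepenult (syllable 4, le).
  → primary stress on syllable 4.
Suffixed `tro.fram.sap.le.le.ni.do:` (7 syllables):
  Weights: 5 le L, 6 ni L, 7 do: L.
  The penult (syllable 6, ni) is light, so stress falls on the antepenult (syllable 5, le).
  → primary stress on syllable 5.

yes: 4→5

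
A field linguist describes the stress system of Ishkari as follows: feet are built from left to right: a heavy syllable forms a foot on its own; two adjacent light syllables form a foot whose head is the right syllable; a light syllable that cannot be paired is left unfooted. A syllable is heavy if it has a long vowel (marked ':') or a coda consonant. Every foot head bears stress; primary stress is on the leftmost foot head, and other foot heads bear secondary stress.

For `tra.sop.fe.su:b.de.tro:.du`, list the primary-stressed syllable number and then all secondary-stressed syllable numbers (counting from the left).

primary 2, secondary 4, 6

Weights: 1 tra L, 2 sop H, 3 fe L, 4 su:b H, 5 de L, 6 tro: H, 7 du L.
Parse left to right (heavy = foot alone; LL = one foot; stranded L unfooted): tra (ˈsop) fe (ˈsu:b) de (ˈtro:) du.
Foot heads: 2, 4, 6.
Primary stress on the leftmost head = syllable 2.
Secondary stress on 4, 6: tra.ˈsop.fe.ˌsu:b.de.ˌtro:.du.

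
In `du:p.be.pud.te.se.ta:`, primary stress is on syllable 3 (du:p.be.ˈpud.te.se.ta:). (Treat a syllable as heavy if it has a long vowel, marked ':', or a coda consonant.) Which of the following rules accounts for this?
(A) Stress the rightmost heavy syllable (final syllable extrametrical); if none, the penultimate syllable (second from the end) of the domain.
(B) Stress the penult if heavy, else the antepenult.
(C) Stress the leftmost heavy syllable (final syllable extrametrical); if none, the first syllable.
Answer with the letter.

A

Rule A → syllable 3 ✓.
Rule B → syllable 4 (observed: 3).
Rule C → syllable 1 (observed: 3).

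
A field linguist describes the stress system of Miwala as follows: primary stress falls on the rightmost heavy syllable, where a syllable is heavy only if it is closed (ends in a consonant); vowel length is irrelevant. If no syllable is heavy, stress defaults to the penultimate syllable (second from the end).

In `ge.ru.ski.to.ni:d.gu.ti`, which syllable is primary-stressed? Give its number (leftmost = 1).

5

Weights: 1 ge L, 2 ru L, 3 ski L, 4 to L, 5 ni:d H, 6 gu L, 7 ti L.
Heavy syllables in the domain: 5. The rightmost is syllable 5 (ni:d).
Primary stress: syllable 5 → ge.ru.ski.to.ˈni:d.gu.ti.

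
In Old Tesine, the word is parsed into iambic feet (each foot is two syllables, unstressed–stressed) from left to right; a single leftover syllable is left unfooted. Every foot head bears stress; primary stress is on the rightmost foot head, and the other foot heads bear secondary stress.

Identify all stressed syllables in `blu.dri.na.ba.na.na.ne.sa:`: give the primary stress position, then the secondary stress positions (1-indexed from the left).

Parse left to right into iambic (σˈσ) feet: (blu.ˈdri) (na.ˈba) (na.ˈna) (ne.ˈsa:).
Foot heads (stressed positions): 2, 4, 6, 8.
End Rule Rightmost: primary stress on the rightmost head = syllable 8.
Secondary stress on 2, 4, 6: blu.ˌdri.na.ˌba.na.ˌna.ne.ˈsa:.

primary 8, secondary 2, 4, 6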